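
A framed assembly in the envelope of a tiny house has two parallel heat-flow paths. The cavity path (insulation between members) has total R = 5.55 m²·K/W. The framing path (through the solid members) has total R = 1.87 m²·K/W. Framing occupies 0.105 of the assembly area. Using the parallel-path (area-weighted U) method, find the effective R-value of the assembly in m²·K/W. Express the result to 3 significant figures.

4.60 m²·K/W

U_eff = 0.895/5.55 + 0.105/1.87 = 0.1613 + 0.05615 = 0.2174
R_eff = 1/U_eff = 4.6 m²·K/W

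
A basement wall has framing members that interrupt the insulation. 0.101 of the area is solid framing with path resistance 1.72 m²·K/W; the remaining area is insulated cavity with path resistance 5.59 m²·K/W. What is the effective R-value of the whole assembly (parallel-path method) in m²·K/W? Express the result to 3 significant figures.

U_eff = 0.899/5.59 + 0.101/1.72 = 0.1608 + 0.05872 = 0.2195
R_eff = 1/U_eff = 4.555 m²·K/W

4.55 m²·K/W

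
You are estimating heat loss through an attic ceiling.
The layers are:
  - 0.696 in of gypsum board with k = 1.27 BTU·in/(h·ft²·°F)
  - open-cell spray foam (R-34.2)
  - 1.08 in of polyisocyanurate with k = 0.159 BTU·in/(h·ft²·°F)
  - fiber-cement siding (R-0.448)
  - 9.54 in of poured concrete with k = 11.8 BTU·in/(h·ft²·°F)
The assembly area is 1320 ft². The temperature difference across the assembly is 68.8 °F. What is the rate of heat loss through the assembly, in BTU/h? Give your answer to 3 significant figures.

2120 BTU/h

0.696/1.27 = 0.548
1.08/0.159 = 6.792
9.54/11.8 = 0.8085
R_total = 0.548 + 34.2 + 6.792 + 0.448 + 0.8085 = 42.8 ft²·°F·h/BTU
Q = A·ΔT/R = 1320 × 68.8 / 42.8 = 2122 BTU/h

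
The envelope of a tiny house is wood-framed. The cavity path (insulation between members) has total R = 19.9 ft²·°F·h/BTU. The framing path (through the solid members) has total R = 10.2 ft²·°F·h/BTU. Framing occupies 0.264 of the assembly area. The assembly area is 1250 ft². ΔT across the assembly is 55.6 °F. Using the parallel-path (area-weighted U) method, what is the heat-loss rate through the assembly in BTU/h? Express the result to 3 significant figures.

4370 BTU/h

U_eff = 0.736/19.9 + 0.264/10.2 = 0.03698 + 0.02588 = 0.06287
R_eff = 1/U_eff = 15.91 ft²·°F·h/BTU
Q = 1250 × 55.6 / 15.91 = 4369 BTU/h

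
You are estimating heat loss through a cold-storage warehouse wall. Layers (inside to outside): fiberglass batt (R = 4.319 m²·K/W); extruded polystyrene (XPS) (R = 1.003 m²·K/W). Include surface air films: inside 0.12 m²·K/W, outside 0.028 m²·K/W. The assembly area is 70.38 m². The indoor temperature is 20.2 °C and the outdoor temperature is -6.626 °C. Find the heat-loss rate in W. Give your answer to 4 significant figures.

345.2 W

R_total = 0.12 + 4.319 + 1.003 + 0.028 = 5.47 m²·K/W
Q = A·ΔT/R = 70.38 × (20.2 − (-6.626)) / 5.47 = 345.16 W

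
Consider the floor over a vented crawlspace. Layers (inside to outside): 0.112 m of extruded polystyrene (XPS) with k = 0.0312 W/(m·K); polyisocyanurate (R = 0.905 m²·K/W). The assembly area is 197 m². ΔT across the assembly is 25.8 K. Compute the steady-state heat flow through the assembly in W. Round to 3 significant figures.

0.112/0.0312 = 3.59
R_total = 3.59 + 0.905 = 4.495 m²·K/W
Q = A·ΔT/R = 197 × 25.8 / 4.495 = 1131 W

1130 W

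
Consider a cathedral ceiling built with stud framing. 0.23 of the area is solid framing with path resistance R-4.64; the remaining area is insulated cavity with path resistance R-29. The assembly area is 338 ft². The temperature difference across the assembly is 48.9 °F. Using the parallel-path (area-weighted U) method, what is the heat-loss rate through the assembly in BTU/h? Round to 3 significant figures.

1260 BTU/h

U_eff = 0.77/29 + 0.23/4.64 = 0.02655 + 0.04957 = 0.07612
R_eff = 1/U_eff = 13.14 ft²·°F·h/BTU
Q = 338 × 48.9 / 13.14 = 1258 BTU/h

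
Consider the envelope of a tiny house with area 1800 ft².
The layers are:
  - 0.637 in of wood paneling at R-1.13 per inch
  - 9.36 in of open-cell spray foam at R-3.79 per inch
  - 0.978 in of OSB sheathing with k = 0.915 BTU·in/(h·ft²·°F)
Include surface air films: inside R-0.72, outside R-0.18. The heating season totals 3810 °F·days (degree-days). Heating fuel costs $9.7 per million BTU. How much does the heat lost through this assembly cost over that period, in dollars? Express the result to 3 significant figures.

41.8 dollars

0.637 × 1.13 = 0.7198
9.36 × 3.79 = 35.47
0.978/0.915 = 1.069
R_total = 0.72 + 0.7198 + 35.47 + 1.069 + 0.18 = 38.16 ft²·°F·h/BTU
E = A × HDD × 24 / R = 1800 × 3810 × 24 / 38.16 = 4313000 BTU
Cost = 4313000/10⁶ × 9.7 = $41.83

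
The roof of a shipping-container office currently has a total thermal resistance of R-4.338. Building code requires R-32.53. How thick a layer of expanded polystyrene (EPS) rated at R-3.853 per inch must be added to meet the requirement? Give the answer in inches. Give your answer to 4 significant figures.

7.317 in

ΔR = 32.53 − 4.338 = 28.192 ft²·°F·h/BTU
L = ΔR / (R/in) = 28.192/3.853 = 7.3169 in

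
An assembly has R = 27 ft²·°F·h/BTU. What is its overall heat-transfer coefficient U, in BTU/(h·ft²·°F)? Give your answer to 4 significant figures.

U = 1/R = 1/27 = 0.037037

0.03704 BTU/(h·ft²·°F)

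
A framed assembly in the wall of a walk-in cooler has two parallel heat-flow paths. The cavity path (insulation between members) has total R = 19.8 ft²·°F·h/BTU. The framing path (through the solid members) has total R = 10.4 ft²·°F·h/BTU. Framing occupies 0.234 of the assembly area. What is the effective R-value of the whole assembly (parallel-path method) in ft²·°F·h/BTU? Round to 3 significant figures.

U_eff = 0.766/19.8 + 0.234/10.4 = 0.03869 + 0.0225 = 0.06119
R_eff = 1/U_eff = 16.34 ft²·°F·h/BTU

16.3 ft²·°F·h/BTU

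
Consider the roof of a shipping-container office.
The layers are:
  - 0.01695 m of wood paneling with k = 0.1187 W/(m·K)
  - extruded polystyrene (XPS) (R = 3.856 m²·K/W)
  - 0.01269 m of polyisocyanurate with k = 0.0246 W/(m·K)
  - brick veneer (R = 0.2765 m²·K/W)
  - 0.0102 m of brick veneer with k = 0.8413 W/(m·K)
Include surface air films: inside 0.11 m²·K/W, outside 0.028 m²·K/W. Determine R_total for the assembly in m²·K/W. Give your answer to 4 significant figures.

4.941 m²·K/W

0.01695/0.1187 = 0.1428
0.01269/0.0246 = 0.51585
0.0102/0.8413 = 0.012124
R_total = 0.11 + 0.1428 + 3.856 + 0.51585 + 0.2765 + 0.012124 + 0.028 = 4.9413 m²·K/W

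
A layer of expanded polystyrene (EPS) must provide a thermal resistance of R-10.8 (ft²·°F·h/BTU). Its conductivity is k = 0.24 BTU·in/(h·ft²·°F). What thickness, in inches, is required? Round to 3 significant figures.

2.59 in

L = R × k = 10.8 × 0.24 = 2.592 in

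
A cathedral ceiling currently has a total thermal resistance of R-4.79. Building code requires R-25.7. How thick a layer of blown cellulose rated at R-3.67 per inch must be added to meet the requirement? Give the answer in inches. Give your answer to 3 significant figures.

5.70 in

ΔR = 25.7 − 4.79 = 20.91 ft²·°F·h/BTU
L = ΔR / (R/in) = 20.91/3.67 = 5.698 in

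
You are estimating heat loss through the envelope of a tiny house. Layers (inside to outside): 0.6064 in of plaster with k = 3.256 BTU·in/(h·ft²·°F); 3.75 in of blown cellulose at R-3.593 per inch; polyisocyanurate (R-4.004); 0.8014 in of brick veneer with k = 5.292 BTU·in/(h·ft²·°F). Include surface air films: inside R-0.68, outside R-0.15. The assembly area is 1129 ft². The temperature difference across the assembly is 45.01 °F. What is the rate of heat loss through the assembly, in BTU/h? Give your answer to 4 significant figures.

2725 BTU/h

0.6064/3.256 = 0.18624
3.75 × 3.593 = 13.474
0.8014/5.292 = 0.15144
R_total = 0.68 + 0.18624 + 13.474 + 4.004 + 0.15144 + 0.15 = 18.645 ft²·°F·h/BTU
Q = A·ΔT/R = 1129 × 45.01 / 18.645 = 2725.4 BTU/h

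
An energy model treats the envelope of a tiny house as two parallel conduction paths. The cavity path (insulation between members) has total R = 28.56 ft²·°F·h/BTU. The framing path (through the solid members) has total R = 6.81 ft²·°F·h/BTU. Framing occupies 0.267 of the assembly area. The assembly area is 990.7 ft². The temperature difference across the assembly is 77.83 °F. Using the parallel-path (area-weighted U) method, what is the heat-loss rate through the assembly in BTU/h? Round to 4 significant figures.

U_eff = 0.733/28.56 + 0.267/6.81 = 0.025665 + 0.039207 = 0.064872
R_eff = 1/U_eff = 15.415 ft²·°F·h/BTU
Q = 990.7 × 77.83 / 15.415 = 5002.1 BTU/h

5002 BTU/h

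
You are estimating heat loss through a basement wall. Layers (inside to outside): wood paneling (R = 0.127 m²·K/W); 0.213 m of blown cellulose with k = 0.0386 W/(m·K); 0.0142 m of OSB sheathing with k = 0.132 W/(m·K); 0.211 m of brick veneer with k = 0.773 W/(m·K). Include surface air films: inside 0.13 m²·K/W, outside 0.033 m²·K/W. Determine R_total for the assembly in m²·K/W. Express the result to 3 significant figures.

6.19 m²·K/W

0.213/0.0386 = 5.518
0.0142/0.132 = 0.1076
0.211/0.773 = 0.273
R_total = 0.13 + 0.127 + 5.518 + 0.1076 + 0.273 + 0.033 = 6.189 m²·K/W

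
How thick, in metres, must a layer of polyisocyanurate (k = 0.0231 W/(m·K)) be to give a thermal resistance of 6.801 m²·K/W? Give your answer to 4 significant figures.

0.1571 m

L = R·k = 6.801 × 0.0231 = 0.1571 m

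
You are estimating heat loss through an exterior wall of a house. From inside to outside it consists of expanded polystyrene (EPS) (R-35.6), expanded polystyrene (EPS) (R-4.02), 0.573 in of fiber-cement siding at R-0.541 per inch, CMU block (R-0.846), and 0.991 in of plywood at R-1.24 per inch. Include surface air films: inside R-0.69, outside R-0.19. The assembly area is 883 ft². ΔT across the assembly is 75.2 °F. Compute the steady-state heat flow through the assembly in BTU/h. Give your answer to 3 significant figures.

1550 BTU/h

0.573 × 0.541 = 0.31
0.991 × 1.24 = 1.229
R_total = 0.69 + 35.6 + 4.02 + 0.31 + 0.846 + 1.229 + 0.19 = 42.88 ft²·°F·h/BTU
Q = A·ΔT/R = 883 × 75.2 / 42.88 = 1548 BTU/h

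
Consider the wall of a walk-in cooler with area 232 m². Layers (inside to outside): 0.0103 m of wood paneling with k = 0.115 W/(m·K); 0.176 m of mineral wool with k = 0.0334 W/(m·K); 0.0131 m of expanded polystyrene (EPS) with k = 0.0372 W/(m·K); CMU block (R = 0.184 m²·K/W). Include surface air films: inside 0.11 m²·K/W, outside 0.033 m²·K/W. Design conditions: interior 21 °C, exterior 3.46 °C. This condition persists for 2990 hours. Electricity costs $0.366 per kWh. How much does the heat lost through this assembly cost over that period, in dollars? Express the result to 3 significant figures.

738 dollars

0.0103/0.115 = 0.08957
0.176/0.0334 = 5.269
0.0131/0.0372 = 0.3522
R_total = 0.11 + 0.08957 + 5.269 + 0.3522 + 0.184 + 0.033 = 6.038 m²·K/W
Q = 232 × (21 − 3.46) / 6.038 = 673.9 W
E = 673.9 W × 2990 h / 1000 = 2015 kWh
Cost = 2015 × 0.366 = $737.5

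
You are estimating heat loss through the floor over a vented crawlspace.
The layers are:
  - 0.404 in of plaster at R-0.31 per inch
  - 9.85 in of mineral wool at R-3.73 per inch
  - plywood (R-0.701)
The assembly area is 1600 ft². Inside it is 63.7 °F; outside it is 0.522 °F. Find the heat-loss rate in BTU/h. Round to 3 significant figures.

2690 BTU/h

0.404 × 0.31 = 0.1252
9.85 × 3.73 = 36.74
R_total = 0.1252 + 36.74 + 0.701 = 37.57 ft²·°F·h/BTU
Q = A·ΔT/R = 1600 × (63.7 − 0.522) / 37.57 = 2691 BTU/h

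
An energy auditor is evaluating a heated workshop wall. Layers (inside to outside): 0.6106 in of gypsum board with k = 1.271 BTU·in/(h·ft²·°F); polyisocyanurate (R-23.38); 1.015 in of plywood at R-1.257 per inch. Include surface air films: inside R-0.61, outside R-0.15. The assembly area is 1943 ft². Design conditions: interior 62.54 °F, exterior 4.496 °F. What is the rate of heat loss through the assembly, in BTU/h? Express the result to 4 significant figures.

4355 BTU/h

0.6106/1.271 = 0.48041
1.015 × 1.257 = 1.2759
R_total = 0.61 + 0.48041 + 23.38 + 1.2759 + 0.15 = 25.896 ft²·°F·h/BTU
Q = A·ΔT/R = 1943 × (62.54 − 4.496) / 25.896 = 4355 BTU/h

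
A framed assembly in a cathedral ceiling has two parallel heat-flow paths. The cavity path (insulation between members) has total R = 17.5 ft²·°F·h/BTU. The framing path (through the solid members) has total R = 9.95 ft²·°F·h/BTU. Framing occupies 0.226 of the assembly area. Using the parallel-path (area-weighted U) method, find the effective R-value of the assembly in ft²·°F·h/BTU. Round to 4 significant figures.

14.94 ft²·°F·h/BTU

U_eff = 0.774/17.5 + 0.226/9.95 = 0.044229 + 0.022714 = 0.066942
R_eff = 1/U_eff = 14.938 ft²·°F·h/BTU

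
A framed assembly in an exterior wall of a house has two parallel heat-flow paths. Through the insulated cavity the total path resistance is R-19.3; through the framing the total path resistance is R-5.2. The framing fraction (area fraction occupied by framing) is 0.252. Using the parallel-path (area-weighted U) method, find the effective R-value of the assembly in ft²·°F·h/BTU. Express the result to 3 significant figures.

U_eff = 0.748/19.3 + 0.252/5.2 = 0.03876 + 0.04846 = 0.08722
R_eff = 1/U_eff = 11.47 ft²·°F·h/BTU

11.5 ft²·°F·h/BTU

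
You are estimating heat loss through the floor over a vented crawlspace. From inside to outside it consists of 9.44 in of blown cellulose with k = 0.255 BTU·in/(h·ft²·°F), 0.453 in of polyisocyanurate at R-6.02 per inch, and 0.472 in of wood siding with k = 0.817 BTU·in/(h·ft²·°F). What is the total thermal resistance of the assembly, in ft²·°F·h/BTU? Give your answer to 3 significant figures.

9.44/0.255 = 37.02
0.453 × 6.02 = 2.727
0.472/0.817 = 0.5777
R_total = 37.02 + 2.727 + 0.5777 = 40.32 ft²·°F·h/BTU

40.3 ft²·°F·h/BTU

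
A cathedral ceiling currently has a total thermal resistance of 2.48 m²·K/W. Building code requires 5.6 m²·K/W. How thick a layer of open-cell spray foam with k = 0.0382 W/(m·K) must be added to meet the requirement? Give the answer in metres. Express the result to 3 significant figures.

ΔR = 5.6 − 2.48 = 3.12 m²·K/W
L = ΔR × k = 3.12 × 0.0382 = 0.1192 m

0.119 m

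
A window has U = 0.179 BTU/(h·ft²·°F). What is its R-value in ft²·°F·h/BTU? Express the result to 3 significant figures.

R = 1/U = 1/0.179 = 5.587

5.59 ft²·°F·h/BTU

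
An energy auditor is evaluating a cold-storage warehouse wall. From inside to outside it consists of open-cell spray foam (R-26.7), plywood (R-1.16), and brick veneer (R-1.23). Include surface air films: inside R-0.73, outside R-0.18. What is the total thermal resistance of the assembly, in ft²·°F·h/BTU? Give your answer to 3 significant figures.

R_total = 0.73 + 26.7 + 1.16 + 1.23 + 0.18 = 30 ft²·°F·h/BTU

30.0 ft²·°F·h/BTU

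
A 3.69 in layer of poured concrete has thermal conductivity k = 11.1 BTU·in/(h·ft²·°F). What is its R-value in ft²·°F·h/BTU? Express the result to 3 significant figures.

R = L/k = 3.69/11.1 = 0.3324 ft²·°F·h/BTU

0.332 ft²·°F·h/BTU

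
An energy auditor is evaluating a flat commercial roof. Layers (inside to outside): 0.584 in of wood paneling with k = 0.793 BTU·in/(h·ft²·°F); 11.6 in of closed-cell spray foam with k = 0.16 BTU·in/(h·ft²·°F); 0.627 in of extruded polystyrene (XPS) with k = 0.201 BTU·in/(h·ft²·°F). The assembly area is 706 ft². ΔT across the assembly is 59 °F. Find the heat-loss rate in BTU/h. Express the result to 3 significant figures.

0.584/0.793 = 0.7364
11.6/0.16 = 72.5
0.627/0.201 = 3.119
R_total = 0.7364 + 72.5 + 3.119 = 76.36 ft²·°F·h/BTU
Q = A·ΔT/R = 706 × 59 / 76.36 = 545.5 BTU/h

546 BTU/h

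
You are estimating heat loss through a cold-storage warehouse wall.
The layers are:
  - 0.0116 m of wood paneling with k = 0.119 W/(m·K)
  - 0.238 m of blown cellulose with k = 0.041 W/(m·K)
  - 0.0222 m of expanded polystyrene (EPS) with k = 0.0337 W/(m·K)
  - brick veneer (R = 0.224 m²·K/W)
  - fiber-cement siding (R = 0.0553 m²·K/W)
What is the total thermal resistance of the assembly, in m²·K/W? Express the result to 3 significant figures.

0.0116/0.119 = 0.09748
0.238/0.041 = 5.805
0.0222/0.0337 = 0.6588
R_total = 0.09748 + 5.805 + 0.6588 + 0.224 + 0.0553 = 6.84 m²·K/W

6.84 m²·K/W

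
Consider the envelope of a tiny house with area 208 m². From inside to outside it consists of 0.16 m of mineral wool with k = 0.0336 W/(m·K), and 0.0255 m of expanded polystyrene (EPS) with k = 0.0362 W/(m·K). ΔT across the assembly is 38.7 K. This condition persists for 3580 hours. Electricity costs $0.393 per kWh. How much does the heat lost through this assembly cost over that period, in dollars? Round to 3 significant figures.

2070 dollars

0.16/0.0336 = 4.762
0.0255/0.0362 = 0.7044
R_total = 4.762 + 0.7044 = 5.466 m²·K/W
Q = 208 × 38.7 / 5.466 = 1473 W
E = 1473 W × 3580 h / 1000 = 5272 kWh
Cost = 5272 × 0.393 = $2072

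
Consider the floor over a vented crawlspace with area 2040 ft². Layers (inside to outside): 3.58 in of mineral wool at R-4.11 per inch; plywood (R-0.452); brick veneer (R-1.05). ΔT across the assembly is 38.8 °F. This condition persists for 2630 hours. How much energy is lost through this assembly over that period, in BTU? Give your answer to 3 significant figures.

3.58 × 4.11 = 14.71
R_total = 14.71 + 0.452 + 1.05 = 16.22 ft²·°F·h/BTU
Q = 2040 × 38.8 / 16.22 = 4881 BTU/h
E = 4881 × 2630 = 12840000 BTU

12800000 BTU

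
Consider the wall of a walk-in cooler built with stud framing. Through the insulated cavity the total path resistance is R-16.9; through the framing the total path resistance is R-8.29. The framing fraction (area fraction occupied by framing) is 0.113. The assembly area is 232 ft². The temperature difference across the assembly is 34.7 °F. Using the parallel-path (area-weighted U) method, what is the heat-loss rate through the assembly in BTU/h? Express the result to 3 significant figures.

U_eff = 0.887/16.9 + 0.113/8.29 = 0.05249 + 0.01363 = 0.06612
R_eff = 1/U_eff = 15.12 ft²·°F·h/BTU
Q = 232 × 34.7 / 15.12 = 532.3 BTU/h

532 BTU/h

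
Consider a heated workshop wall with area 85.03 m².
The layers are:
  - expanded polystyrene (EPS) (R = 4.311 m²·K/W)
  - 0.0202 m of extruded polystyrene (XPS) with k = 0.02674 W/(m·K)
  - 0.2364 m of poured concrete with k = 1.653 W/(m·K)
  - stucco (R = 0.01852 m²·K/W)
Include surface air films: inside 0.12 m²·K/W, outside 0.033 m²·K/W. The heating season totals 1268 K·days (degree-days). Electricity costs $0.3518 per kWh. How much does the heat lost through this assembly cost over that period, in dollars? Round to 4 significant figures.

0.0202/0.02674 = 0.75542
0.2364/1.653 = 0.14301
R_total = 0.12 + 4.311 + 0.75542 + 0.14301 + 0.01852 + 0.033 = 5.381 m²·K/W
E = A × HDD × 24 / R / 1000 = 85.03 × 1268 × 24 / 5.381 / 1000 = 480.89 kWh
Cost = 480.89 × 0.3518 = $169.18

169.2 dollars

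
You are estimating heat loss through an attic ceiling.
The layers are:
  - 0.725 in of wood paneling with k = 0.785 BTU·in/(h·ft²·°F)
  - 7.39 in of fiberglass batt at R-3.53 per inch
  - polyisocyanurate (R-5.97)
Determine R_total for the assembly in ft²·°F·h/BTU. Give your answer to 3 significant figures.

0.725/0.785 = 0.9236
7.39 × 3.53 = 26.09
R_total = 0.9236 + 26.09 + 5.97 = 32.98 ft²·°F·h/BTU

33.0 ft²·°F·h/BTU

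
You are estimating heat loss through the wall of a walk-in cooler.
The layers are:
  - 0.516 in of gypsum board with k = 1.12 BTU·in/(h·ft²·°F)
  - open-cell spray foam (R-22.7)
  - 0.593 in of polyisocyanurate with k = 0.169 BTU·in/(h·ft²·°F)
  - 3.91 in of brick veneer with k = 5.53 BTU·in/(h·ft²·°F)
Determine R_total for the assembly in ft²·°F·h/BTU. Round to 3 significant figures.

0.516/1.12 = 0.4607
0.593/0.169 = 3.509
3.91/5.53 = 0.7071
R_total = 0.4607 + 22.7 + 3.509 + 0.7071 = 27.38 ft²·°F·h/BTU

27.4 ft²·°F·h/BTU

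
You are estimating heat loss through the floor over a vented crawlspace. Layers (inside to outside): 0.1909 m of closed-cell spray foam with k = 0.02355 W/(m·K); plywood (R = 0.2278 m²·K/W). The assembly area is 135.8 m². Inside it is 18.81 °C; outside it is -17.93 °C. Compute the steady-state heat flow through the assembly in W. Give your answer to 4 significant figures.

0.1909/0.02355 = 8.1062
R_total = 8.1062 + 0.2278 = 8.334 m²·K/W
Q = A·ΔT/R = 135.8 × (18.81 − (-17.93)) / 8.334 = 598.67 W

598.7 W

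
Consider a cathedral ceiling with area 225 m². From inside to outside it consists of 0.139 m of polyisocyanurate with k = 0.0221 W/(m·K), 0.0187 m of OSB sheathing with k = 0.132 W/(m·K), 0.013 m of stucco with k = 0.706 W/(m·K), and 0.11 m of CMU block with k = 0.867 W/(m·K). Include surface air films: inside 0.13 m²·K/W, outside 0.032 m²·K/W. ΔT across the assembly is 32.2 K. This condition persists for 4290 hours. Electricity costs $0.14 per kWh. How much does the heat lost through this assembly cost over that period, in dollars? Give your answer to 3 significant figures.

646 dollars

0.139/0.0221 = 6.29
0.0187/0.132 = 0.1417
0.013/0.706 = 0.01841
0.11/0.867 = 0.1269
R_total = 0.13 + 6.29 + 0.1417 + 0.01841 + 0.1269 + 0.032 = 6.739 m²·K/W
Q = 225 × 32.2 / 6.739 = 1075 W
E = 1075 W × 4290 h / 1000 = 4612 kWh
Cost = 4612 × 0.14 = $645.7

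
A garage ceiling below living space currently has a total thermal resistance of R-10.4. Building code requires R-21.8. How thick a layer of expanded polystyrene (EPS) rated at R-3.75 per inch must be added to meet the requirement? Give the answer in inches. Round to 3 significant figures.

3.04 in

ΔR = 21.8 − 10.4 = 11.4 ft²·°F·h/BTU
L = ΔR / (R/in) = 11.4/3.75 = 3.04 in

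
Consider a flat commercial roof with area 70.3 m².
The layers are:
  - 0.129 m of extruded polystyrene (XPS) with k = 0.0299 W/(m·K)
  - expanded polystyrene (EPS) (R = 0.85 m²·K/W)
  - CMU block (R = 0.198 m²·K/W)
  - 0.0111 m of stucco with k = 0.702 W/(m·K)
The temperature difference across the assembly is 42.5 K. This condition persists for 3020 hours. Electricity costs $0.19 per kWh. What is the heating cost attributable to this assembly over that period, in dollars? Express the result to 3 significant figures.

319 dollars

0.129/0.0299 = 4.314
0.0111/0.702 = 0.01581
R_total = 4.314 + 0.85 + 0.198 + 0.01581 = 5.378 m²·K/W
Q = 70.3 × 42.5 / 5.378 = 555.5 W
E = 555.5 W × 3020 h / 1000 = 1678 kWh
Cost = 1678 × 0.19 = $318.8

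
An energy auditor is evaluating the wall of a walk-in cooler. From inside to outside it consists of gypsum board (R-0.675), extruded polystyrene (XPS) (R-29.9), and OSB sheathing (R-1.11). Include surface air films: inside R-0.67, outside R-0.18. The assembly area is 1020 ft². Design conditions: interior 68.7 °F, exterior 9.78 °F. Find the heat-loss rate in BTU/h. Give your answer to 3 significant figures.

1850 BTU/h

R_total = 0.67 + 0.675 + 29.9 + 1.11 + 0.18 = 32.53 ft²·°F·h/BTU
Q = A·ΔT/R = 1020 × (68.7 − 9.78) / 32.53 = 1847 BTU/h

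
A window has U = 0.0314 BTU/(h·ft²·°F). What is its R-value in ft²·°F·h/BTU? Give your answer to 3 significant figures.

R = 1/U = 1/0.0314 = 31.85

31.8 ft²·°F·h/BTU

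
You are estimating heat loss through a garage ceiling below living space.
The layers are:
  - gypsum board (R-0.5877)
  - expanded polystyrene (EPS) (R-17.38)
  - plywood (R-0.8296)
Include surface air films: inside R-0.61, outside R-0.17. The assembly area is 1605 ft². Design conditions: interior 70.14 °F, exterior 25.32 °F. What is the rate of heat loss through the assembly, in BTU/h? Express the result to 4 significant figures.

R_total = 0.61 + 0.5877 + 17.38 + 0.8296 + 0.17 = 19.577 ft²·°F·h/BTU
Q = A·ΔT/R = 1605 × (70.14 − 25.32) / 19.577 = 3674.5 BTU/h

3674 BTU/h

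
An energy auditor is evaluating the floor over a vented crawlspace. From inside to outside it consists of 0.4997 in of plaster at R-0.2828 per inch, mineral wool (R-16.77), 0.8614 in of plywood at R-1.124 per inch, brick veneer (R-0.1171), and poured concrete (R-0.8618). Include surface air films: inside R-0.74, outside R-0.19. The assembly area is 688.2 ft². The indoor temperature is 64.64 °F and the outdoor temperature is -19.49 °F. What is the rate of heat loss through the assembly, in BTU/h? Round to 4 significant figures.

2926 BTU/h

0.4997 × 0.2828 = 0.14132
0.8614 × 1.124 = 0.96821
R_total = 0.74 + 0.14132 + 16.77 + 0.96821 + 0.1171 + 0.8618 + 0.19 = 19.788 ft²·°F·h/BTU
Q = A·ΔT/R = 688.2 × (64.64 − (-19.49)) / 19.788 = 2925.9 BTU/h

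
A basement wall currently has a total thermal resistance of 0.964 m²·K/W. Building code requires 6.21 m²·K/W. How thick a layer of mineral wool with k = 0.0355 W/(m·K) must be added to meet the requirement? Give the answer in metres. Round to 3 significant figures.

0.186 m

ΔR = 6.21 − 0.964 = 5.246 m²·K/W
L = ΔR × k = 5.246 × 0.0355 = 0.1862 m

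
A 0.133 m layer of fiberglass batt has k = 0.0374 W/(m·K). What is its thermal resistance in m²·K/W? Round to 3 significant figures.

R = L/k = 0.133/0.0374 = 3.556 m²·K/W

3.56 m²·K/W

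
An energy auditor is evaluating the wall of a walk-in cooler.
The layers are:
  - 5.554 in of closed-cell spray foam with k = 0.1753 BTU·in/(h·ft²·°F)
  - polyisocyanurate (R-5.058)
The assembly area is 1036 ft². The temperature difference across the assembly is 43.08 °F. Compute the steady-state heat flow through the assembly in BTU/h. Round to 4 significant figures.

5.554/0.1753 = 31.683
R_total = 31.683 + 5.058 = 36.741 ft²·°F·h/BTU
Q = A·ΔT/R = 1036 × 43.08 / 36.741 = 1214.7 BTU/h

1215 BTU/h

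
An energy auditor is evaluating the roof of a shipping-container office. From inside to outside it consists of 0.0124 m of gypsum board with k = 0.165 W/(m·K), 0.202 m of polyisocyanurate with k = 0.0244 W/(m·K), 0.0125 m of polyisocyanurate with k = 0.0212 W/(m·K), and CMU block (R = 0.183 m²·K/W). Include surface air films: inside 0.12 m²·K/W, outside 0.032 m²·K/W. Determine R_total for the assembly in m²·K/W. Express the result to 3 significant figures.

0.0124/0.165 = 0.07515
0.202/0.0244 = 8.279
0.0125/0.0212 = 0.5896
R_total = 0.12 + 0.07515 + 8.279 + 0.5896 + 0.183 + 0.032 = 9.278 m²·K/W

9.28 m²·K/W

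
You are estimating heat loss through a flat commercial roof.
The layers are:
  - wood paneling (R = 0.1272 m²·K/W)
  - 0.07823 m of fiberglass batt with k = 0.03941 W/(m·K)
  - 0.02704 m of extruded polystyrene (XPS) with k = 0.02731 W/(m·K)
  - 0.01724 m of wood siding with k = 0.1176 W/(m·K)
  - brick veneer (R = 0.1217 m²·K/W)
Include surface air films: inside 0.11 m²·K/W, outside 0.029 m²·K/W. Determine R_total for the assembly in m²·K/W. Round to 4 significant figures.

0.07823/0.03941 = 1.985
0.02704/0.02731 = 0.99011
0.01724/0.1176 = 0.1466
R_total = 0.11 + 0.1272 + 1.985 + 0.99011 + 0.1466 + 0.1217 + 0.029 = 3.5096 m²·K/W

3.510 m²·K/W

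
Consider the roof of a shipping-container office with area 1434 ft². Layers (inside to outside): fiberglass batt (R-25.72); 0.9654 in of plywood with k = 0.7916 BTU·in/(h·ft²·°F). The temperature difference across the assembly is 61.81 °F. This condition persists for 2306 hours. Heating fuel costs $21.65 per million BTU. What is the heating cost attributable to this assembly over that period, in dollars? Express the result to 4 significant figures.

164.3 dollars

0.9654/0.7916 = 1.2196
R_total = 25.72 + 1.2196 = 26.94 ft²·°F·h/BTU
Q = 1434 × 61.81 / 26.94 = 3290.2 BTU/h
E = 3290.2 × 2306 = 7587100 BTU
Cost = 7587100/10⁶ × 21.65 = $164.26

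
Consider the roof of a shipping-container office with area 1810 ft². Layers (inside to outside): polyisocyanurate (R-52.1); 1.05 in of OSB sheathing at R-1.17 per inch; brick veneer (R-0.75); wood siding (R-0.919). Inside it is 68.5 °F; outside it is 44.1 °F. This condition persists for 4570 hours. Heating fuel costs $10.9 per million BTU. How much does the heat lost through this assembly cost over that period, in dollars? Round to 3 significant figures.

1.05 × 1.17 = 1.228
R_total = 52.1 + 1.228 + 0.75 + 0.919 = 55 ft²·°F·h/BTU
Q = 1810 × (68.5 − 44.1) / 55 = 803 BTU/h
E = 803 × 4570 = 3670000 BTU
Cost = 3670000/10⁶ × 10.9 = $40

40.0 dollars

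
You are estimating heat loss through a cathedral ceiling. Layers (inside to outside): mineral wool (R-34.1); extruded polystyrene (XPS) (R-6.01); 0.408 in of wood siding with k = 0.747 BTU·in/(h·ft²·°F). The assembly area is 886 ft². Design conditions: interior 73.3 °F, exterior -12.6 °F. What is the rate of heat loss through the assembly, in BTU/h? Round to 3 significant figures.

0.408/0.747 = 0.5462
R_total = 34.1 + 6.01 + 0.5462 = 40.66 ft²·°F·h/BTU
Q = A·ΔT/R = 886 × (73.3 − (-12.6)) / 40.66 = 1872 BTU/h

1870 BTU/h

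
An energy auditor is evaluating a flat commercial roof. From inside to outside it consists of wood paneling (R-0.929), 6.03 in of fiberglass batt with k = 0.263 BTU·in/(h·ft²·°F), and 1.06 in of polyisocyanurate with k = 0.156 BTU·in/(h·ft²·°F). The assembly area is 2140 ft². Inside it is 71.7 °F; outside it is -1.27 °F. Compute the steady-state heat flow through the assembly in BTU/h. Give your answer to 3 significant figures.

5090 BTU/h

6.03/0.263 = 22.93
1.06/0.156 = 6.795
R_total = 0.929 + 22.93 + 6.795 = 30.65 ft²·°F·h/BTU
Q = A·ΔT/R = 2140 × (71.7 − (-1.27)) / 30.65 = 5095 BTU/h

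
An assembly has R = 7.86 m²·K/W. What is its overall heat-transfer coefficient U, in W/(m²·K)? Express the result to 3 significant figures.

0.127 W/(m²·K)

U = 1/R = 1/7.86 = 0.1272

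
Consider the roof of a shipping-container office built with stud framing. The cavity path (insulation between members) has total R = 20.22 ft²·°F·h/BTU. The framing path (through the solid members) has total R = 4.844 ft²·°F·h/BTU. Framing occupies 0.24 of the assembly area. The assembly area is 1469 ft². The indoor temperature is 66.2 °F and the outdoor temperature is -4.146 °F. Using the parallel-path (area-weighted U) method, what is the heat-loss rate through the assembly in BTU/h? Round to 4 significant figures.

U_eff = 0.76/20.22 + 0.24/4.844 = 0.037587 + 0.049546 = 0.087132
R_eff = 1/U_eff = 11.477 ft²·°F·h/BTU
Q = 1469 × (66.2 − (-4.146)) / 11.477 = 9004.1 BTU/h

9004 BTU/h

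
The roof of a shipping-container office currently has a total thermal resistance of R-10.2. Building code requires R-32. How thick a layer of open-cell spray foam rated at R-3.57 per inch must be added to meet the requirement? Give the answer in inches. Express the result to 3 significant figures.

ΔR = 32 − 10.2 = 21.8 ft²·°F·h/BTU
L = ΔR / (R/in) = 21.8/3.57 = 6.106 in

6.11 in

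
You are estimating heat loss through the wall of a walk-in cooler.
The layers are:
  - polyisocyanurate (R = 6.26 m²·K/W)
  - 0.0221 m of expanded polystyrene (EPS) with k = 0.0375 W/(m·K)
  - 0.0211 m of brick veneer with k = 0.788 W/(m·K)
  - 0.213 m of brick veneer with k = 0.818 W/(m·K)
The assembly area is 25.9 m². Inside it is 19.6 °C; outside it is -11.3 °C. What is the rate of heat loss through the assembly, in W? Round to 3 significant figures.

0.0221/0.0375 = 0.5893
0.0211/0.788 = 0.02678
0.213/0.818 = 0.2604
R_total = 6.26 + 0.5893 + 0.02678 + 0.2604 = 7.137 m²·K/W
Q = A·ΔT/R = 25.9 × (19.6 − (-11.3)) / 7.137 = 112.1 W

112 W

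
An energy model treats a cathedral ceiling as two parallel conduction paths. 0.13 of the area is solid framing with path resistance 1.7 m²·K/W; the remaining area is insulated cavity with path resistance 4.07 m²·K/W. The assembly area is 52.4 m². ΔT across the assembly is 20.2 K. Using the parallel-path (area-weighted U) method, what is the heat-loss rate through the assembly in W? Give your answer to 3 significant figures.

U_eff = 0.87/4.07 + 0.13/1.7 = 0.2138 + 0.07647 = 0.2902
R_eff = 1/U_eff = 3.446 m²·K/W
Q = 52.4 × 20.2 / 3.446 = 307.2 W

307 W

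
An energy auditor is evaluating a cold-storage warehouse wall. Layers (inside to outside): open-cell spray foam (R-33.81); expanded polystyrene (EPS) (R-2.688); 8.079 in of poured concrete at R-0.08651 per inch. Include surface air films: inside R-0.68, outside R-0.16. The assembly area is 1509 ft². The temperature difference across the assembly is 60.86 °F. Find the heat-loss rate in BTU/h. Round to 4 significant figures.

8.079 × 0.08651 = 0.69891
R_total = 0.68 + 33.81 + 2.688 + 0.69891 + 0.16 = 38.037 ft²·°F·h/BTU
Q = A·ΔT/R = 1509 × 60.86 / 38.037 = 2414.4 BTU/h

2414 BTU/h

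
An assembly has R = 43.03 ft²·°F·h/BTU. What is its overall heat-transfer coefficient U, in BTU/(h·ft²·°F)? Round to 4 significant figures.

U = 1/R = 1/43.03 = 0.02324

0.02324 BTU/(h·ft²·°F)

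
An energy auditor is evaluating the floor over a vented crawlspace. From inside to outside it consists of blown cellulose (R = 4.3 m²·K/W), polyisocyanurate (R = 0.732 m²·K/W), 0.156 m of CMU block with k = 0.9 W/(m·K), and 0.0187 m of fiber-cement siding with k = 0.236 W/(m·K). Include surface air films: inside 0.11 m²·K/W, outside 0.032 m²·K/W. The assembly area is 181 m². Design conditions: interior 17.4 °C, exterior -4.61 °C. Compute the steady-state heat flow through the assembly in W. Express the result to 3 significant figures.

0.156/0.9 = 0.1733
0.0187/0.236 = 0.07924
R_total = 0.11 + 4.3 + 0.732 + 0.1733 + 0.07924 + 0.032 = 5.427 m²·K/W
Q = A·ΔT/R = 181 × (17.4 − (-4.61)) / 5.427 = 734.1 W

734 W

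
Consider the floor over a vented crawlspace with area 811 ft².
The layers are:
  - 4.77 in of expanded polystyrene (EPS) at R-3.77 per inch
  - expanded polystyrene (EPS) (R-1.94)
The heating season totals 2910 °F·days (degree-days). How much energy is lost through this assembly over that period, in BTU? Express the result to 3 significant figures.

4.77 × 3.77 = 17.98
R_total = 17.98 + 1.94 = 19.92 ft²·°F·h/BTU
E = A × HDD × 24 / R = 811 × 2910 × 24 / 19.92 = 2843000 BTU

2840000 BTU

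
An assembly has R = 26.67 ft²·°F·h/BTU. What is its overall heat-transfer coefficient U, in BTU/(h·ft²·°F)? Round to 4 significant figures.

U = 1/R = 1/26.67 = 0.037495

0.03750 BTU/(h·ft²·°F)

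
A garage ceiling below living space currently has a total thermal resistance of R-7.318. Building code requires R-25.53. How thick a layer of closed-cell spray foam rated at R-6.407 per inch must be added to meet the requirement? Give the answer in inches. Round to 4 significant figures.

2.843 in

ΔR = 25.53 − 7.318 = 18.212 ft²·°F·h/BTU
L = ΔR / (R/in) = 18.212/6.407 = 2.8425 in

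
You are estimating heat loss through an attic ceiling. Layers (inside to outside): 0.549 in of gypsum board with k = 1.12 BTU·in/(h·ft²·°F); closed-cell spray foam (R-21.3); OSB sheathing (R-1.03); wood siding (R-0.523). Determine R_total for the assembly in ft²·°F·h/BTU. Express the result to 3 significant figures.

0.549/1.12 = 0.4902
R_total = 0.4902 + 21.3 + 1.03 + 0.523 = 23.34 ft²·°F·h/BTU

23.3 ft²·°F·h/BTU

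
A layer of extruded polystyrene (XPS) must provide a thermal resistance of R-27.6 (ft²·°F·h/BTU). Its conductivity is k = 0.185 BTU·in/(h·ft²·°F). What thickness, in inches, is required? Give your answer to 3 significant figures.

5.11 in

L = R × k = 27.6 × 0.185 = 5.106 in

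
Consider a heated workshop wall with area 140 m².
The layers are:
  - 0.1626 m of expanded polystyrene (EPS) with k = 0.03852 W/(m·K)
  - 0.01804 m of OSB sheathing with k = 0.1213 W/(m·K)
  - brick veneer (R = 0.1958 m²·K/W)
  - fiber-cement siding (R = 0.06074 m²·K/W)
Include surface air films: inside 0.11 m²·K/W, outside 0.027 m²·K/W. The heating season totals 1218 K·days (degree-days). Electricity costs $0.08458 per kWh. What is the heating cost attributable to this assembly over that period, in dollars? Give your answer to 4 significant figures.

72.67 dollars

0.1626/0.03852 = 4.2212
0.01804/0.1213 = 0.14872
R_total = 0.11 + 4.2212 + 0.14872 + 0.1958 + 0.06074 + 0.027 = 4.7634 m²·K/W
E = A × HDD × 24 / R / 1000 = 140 × 1218 × 24 / 4.7634 / 1000 = 859.14 kWh
Cost = 859.14 × 0.08458 = $72.666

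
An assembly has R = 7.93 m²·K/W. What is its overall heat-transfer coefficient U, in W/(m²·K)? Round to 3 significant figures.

U = 1/R = 1/7.93 = 0.1261

0.126 W/(m²·K)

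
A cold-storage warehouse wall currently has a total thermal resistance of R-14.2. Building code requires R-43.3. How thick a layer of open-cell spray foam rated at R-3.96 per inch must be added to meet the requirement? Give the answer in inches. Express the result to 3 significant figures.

ΔR = 43.3 − 14.2 = 29.1 ft²·°F·h/BTU
L = ΔR / (R/in) = 29.1/3.96 = 7.348 in

7.35 in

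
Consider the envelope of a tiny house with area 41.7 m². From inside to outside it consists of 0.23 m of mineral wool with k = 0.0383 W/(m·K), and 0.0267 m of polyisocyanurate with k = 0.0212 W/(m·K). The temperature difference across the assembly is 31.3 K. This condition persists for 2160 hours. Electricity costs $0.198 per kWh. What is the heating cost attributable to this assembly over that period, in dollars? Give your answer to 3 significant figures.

0.23/0.0383 = 6.005
0.0267/0.0212 = 1.259
R_total = 6.005 + 1.259 = 7.265 m²·K/W
Q = 41.7 × 31.3 / 7.265 = 179.7 W
E = 179.7 W × 2160 h / 1000 = 388.1 kWh
Cost = 388.1 × 0.198 = $76.84

76.8 dollars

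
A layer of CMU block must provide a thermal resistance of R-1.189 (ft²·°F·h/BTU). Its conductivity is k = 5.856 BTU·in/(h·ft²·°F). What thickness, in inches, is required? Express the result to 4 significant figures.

6.963 in

L = R × k = 1.189 × 5.856 = 6.9628 in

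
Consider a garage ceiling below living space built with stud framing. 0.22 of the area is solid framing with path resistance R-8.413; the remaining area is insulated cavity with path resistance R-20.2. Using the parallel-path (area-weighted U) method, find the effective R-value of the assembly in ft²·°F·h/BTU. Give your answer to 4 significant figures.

U_eff = 0.78/20.2 + 0.22/8.413 = 0.038614 + 0.02615 = 0.064764
R_eff = 1/U_eff = 15.441 ft²·°F·h/BTU

15.44 ft²·°F·h/BTU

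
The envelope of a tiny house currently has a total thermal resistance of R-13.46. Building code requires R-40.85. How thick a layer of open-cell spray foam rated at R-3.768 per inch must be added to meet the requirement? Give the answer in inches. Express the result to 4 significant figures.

7.269 in

ΔR = 40.85 − 13.46 = 27.39 ft²·°F·h/BTU
L = ΔR / (R/in) = 27.39/3.768 = 7.2691 in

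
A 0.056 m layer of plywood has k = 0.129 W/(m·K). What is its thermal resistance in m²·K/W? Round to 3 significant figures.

R = L/k = 0.056/0.129 = 0.4341 m²·K/W

0.434 m²·K/W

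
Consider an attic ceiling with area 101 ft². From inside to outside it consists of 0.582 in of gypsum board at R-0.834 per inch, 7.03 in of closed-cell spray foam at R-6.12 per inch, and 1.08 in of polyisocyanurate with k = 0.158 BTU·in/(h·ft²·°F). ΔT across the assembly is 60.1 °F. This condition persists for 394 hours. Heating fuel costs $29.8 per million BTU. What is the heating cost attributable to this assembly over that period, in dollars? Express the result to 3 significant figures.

1.42 dollars

0.582 × 0.834 = 0.4854
7.03 × 6.12 = 43.02
1.08/0.158 = 6.835
R_total = 0.4854 + 43.02 + 6.835 = 50.34 ft²·°F·h/BTU
Q = 101 × 60.1 / 50.34 = 120.6 BTU/h
E = 120.6 × 394 = 47510 BTU
Cost = 47510/10⁶ × 29.8 = $1.416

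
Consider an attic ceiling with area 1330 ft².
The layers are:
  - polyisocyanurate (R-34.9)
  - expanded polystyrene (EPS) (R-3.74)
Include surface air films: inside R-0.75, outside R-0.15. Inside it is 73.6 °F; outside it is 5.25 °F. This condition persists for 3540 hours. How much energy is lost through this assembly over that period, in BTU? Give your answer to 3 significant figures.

8140000 BTU

R_total = 0.75 + 34.9 + 3.74 + 0.15 = 39.54 ft²·°F·h/BTU
Q = 1330 × (73.6 − 5.25) / 39.54 = 2299 BTU/h
E = 2299 × 3540 = 8139000 BTU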